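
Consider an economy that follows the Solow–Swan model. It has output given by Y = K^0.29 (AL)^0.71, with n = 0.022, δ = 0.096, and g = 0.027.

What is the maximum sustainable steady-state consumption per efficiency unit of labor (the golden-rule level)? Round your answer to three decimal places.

c_gold ≈ 0.942

At the golden rule, f'(k) = n + g + δ, so α·k^(α−1) = n + g + δ and k_gold = (α/(n + g + δ))^(1/(1−α)).
k_gold = (0.29/0.145)^(1/0.71) = 2.0000^1.4085 ≈ 2.6546
c_gold = f(k_gold) − (n + g + δ)·k_gold = 1.3273 − 0.145×2.6546 ≈ 0.9424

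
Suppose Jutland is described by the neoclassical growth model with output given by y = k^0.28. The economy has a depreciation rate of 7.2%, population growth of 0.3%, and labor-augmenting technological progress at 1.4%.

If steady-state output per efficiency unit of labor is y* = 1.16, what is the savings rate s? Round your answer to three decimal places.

s ≈ 0.130

At the steady state, Δk = 0, so s·k^α = (n + g + δ)·k.
Since y* = [s/(n + g + δ)]^(α/(1−α)), we have s/(n + g + δ) = (y*)^((1−α)/α) = 1.16^2.5714 = 1.4647.
Therefore s = 1.4647 × (n + g + δ) = 1.4647 × 0.089 = 0.1304.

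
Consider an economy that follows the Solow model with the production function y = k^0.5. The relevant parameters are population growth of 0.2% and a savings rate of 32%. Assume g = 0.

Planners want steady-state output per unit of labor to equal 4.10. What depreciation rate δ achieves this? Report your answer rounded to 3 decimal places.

In steady state, investment equals break-even investment: s·k^α = (n + δ)·k.
Since y* = [s/(n + δ)]^(α/(1−α)), we have s/(n + δ) = (y*)^((1−α)/α) = 4.10^1 = 4.1000.
Therefore n + δ = s / 4.1000 = 0.32 / 4.1000 = 0.0780, so δ = 0.0780 − 0.002 = 0.0760.

δ ≈ 0.076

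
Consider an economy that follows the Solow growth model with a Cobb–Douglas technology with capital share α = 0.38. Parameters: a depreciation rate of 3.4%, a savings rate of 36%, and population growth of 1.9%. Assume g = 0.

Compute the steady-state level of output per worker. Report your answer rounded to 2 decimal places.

y* = 3.24

In steady state, investment equals break-even investment: s·k^α = (n + δ)·k.
Rearranging, k^(1−α) = s / (n + δ).
k^0.62 = 0.36 / (0.019 + 0.034) = 0.36 / 0.053 = 6.7925
k* = 6.7925^(1/0.62) ≈ 21.9778
y* = (k*)^α = 21.9778^0.38 ≈ 3.2356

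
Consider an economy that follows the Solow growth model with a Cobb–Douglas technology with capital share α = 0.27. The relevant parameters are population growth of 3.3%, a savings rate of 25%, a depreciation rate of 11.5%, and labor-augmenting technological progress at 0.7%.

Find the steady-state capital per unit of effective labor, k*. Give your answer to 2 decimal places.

In steady state, investment equals break-even investment: s·k^α = (n + g + δ)·k.
Rearranging, k^(1−α) = s / (n + g + δ).
k^0.73 = 0.25 / (0.033 + 0.007 + 0.115) = 0.25 / 0.155 = 1.6129
k* = 1.6129^(1/0.73) ≈ 1.9248

k* = 1.92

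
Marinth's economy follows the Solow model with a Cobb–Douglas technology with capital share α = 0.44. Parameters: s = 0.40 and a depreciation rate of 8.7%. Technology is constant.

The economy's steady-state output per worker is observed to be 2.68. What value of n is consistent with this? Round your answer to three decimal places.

In steady state, investment equals break-even investment: s·k^α = (n + δ)·k.
Since y* = [s/(n + δ)]^(α/(1−α)), we have s/(n + δ) = (y*)^((1−α)/α) = 2.68^1.2727 = 3.5066.
Therefore n + δ = s / 3.5066 = 0.40 / 3.5066 = 0.1141, so n = 0.1141 − 0.087 = 0.0271.

n ≈ 0.027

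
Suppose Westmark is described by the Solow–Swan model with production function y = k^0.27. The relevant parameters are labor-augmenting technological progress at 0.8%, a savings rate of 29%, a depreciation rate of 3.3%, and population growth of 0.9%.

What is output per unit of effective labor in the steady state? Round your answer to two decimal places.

At the steady state, Δk = 0, so s·k^α = (n + g + δ)·k.
Dividing both sides by k: k^(1−α) = s / (n + g + δ).
k^0.73 = 0.29 / (0.009 + 0.008 + 0.033) = 0.29 / 0.050 = 5.8000
k* = 5.8000^(1/0.73) ≈ 11.1120
y* = (k*)^α = 11.1120^0.27 ≈ 1.9159

y* = 1.92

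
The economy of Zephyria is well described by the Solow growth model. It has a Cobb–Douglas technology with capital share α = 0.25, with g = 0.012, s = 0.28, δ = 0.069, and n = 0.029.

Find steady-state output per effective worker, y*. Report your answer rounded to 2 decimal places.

y* = 1.37

At the steady state, Δk = 0, so s·k^α = (n + g + δ)·k.
Rearranging, k^(1−α) = s / (n + g + δ).
k^0.75 = 0.28 / (0.029 + 0.012 + 0.069) = 0.28 / 0.110 = 2.5455
k* = 2.5455^(1/0.75) ≈ 3.4756
y* = (k*)^α = 3.4756^0.25 ≈ 1.3654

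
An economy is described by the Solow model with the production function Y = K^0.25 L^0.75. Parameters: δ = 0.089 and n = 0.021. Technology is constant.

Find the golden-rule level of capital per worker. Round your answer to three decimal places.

The golden rule sets f'(k) = n + δ, i.e. α·k^(α−1) = n + δ.
So k^(1−α) = α / (n + δ) = 0.25 / 0.110 = 2.2727.
k_gold = 2.2727^(1/0.75) ≈ 2.9881

k_gold ≈ 2.988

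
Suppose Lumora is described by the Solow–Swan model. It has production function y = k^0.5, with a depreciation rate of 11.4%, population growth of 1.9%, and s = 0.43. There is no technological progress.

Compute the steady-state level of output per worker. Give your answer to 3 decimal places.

y* ≈ 3.233

At the steady state, Δk = 0, so s·k^α = (n + δ)·k.
Dividing both sides by k: k^(1−α) = s / (n + δ).
k^0.5 = 0.43 / (0.019 + 0.114) = 0.43 / 0.133 = 3.2331
k* = 3.2331^(1/0.5) ≈ 10.4529
y* = (k*)^α = 10.4529^0.5 ≈ 3.2331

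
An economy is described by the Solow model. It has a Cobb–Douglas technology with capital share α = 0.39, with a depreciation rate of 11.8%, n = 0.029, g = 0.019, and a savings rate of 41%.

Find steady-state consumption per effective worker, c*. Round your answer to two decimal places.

c* = 1.05

At the steady state, Δk = 0, so s·k^α = (n + g + δ)·k.
Rearranging, k^(1−α) = s / (n + g + δ).
k^0.61 = 0.41 / (0.029 + 0.019 + 0.118) = 0.41 / 0.166 = 2.4699
k* = 2.4699^(1/0.61) ≈ 4.4029
y* = (k*)^α = 4.4029^0.39 ≈ 1.7826
c* = (1 − s)·y* = (1 − 0.41) × 1.7826 ≈ 1.0517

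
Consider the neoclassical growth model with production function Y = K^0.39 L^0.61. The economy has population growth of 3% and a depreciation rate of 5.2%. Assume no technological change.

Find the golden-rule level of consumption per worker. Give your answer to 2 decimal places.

c_gold ≈ 1.65

At the golden rule, f'(k) = n + δ, so α·k^(α−1) = n + δ and k_gold = (α/(n + δ))^(1/(1−α)).
k_gold = (0.39/0.082)^(1/0.61) = 4.7561^1.6393 ≈ 12.8889
c_gold = f(k_gold) − (n + δ)·k_gold = 2.7101 − 0.082×12.8889 ≈ 1.6532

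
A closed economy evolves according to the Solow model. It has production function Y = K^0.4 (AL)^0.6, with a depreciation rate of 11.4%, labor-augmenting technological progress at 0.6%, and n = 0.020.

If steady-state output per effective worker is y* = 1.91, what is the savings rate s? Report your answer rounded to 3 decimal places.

s ≈ 0.370

In steady state, investment equals break-even investment: s·k^α = (n + g + δ)·k.
Since y* = [s/(n + g + δ)]^(α/(1−α)), we have s/(n + g + δ) = (y*)^((1−α)/α) = 1.91^1.5 = 2.6397.
Therefore s = 2.6397 × (n + g + δ) = 2.6397 × 0.140 = 0.3696.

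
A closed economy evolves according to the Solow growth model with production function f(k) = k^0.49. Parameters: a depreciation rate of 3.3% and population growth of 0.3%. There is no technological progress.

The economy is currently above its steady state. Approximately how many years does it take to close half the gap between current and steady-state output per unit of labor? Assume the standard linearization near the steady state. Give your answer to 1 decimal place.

Near the steady state the convergence rate is λ = (1 − α)(n + δ).
λ = (1 − 0.49) × 0.036 = 0.51 × 0.036 = 0.01836
Half-life = ln 2 / λ = 0.6931 / 0.01836 ≈ 37.75 years

half-life ≈ 37.8 years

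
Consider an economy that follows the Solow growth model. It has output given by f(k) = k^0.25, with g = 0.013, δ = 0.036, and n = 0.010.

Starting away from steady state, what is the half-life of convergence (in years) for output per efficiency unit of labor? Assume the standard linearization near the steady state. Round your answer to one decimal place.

Near the steady state the convergence rate is λ = (1 − α)(n + g + δ).
λ = (1 − 0.25) × 0.059 = 0.75 × 0.059 = 0.04425
Half-life = ln 2 / λ = 0.6931 / 0.04425 ≈ 15.66 years

half-life ≈ 15.7 years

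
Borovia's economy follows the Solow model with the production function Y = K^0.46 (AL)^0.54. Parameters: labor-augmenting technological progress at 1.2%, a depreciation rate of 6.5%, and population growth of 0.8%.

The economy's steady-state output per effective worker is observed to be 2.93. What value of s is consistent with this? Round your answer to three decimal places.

s ≈ 0.300

At the steady state, Δk = 0, so s·k^α = (n + g + δ)·k.
Since y* = [s/(n + g + δ)]^(α/(1−α)), we have s/(n + g + δ) = (y*)^((1−α)/α) = 2.93^1.1739 = 3.5323.
Therefore s = 3.5323 × (n + g + δ) = 3.5323 × 0.085 = 0.3002.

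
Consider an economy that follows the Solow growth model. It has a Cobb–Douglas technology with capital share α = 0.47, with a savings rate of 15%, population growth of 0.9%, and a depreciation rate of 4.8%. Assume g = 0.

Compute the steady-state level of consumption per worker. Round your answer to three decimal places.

In steady state, investment equals break-even investment: s·k^α = (n + δ)·k.
Dividing both sides by k: k^(1−α) = s / (n + δ).
k^0.53 = 0.15 / (0.009 + 0.048) = 0.15 / 0.057 = 2.6316
k* = 2.6316^(1/0.53) ≈ 6.2068
y* = (k*)^α = 6.2068^0.47 ≈ 2.3586
c* = (1 − s)·y* = (1 − 0.15) × 2.3586 ≈ 2.0048

c* ≈ 2.005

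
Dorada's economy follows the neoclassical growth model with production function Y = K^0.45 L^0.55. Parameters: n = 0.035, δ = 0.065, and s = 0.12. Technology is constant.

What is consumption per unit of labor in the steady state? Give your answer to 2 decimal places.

Steady state requires s·f(k) = (n + δ)·k, i.e. s·k^α = (n + δ)·k.
Rearranging, k^(1−α) = s / (n + δ).
k^0.55 = 0.12 / (0.035 + 0.065) = 0.12 / 0.100 = 1.2000
k* = 1.2000^(1/0.55) ≈ 1.3930
y* = (k*)^α = 1.3930^0.45 ≈ 1.1609
c* = (1 − s)·y* = (1 − 0.12) × 1.1609 ≈ 1.0216

c* ≈ 1.02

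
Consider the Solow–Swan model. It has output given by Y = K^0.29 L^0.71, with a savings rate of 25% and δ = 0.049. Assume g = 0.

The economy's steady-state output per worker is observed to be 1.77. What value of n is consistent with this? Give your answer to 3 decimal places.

Steady state requires s·f(k) = (n + δ)·k, i.e. s·k^α = (n + δ)·k.
Since y* = [s/(n + δ)]^(α/(1−α)), we have s/(n + δ) = (y*)^((1−α)/α) = 1.77^2.4483 = 4.0468.
Therefore n + δ = s / 4.0468 = 0.25 / 4.0468 = 0.0618, so n = 0.0618 − 0.049 = 0.0128.

n ≈ 0.013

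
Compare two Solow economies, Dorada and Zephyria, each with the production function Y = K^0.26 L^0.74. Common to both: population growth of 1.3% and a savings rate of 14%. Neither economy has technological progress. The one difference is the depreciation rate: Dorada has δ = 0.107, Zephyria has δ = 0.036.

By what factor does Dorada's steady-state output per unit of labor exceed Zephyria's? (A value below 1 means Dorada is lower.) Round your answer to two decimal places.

Steady-state y* = [s/(n + δ)]^(α/(1−α)), so the ratio is [ (s_D/(n + δ)_D) / (s_Z/(n + δ)_Z) ]^0.3514.
s_D/(n + δ)_D = 0.14/0.120 = 1.1667; s_Z/(n + δ)_Z = 0.14/0.049 = 2.8571.
Ratio = (1.1667/2.8571)^0.3514 = 0.4084^0.3514 ≈ 0.7300

ratio ≈ 0.73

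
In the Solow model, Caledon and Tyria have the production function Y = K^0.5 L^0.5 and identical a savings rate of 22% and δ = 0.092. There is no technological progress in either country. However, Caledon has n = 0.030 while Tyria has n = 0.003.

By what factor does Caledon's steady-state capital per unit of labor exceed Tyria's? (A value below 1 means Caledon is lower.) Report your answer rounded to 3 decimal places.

Steady-state k* = [s/(n + δ)]^(1/(1−α)), so the ratio is [ (s_C/(n + δ)_C) / (s_T/(n + δ)_T) ]^2.
s_C/(n + δ)_C = 0.22/0.122 = 1.8033; s_T/(n + δ)_T = 0.22/0.095 = 2.3158.
Ratio = (1.8033/2.3158)^2 = 0.7787^2 ≈ 0.6064

ratio ≈ 0.606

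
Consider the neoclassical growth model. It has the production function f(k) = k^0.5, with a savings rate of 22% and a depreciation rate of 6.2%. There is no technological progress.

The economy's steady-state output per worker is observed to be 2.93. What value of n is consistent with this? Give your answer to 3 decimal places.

At the steady state, Δk = 0, so s·k^α = (n + δ)·k.
Since y* = [s/(n + δ)]^(α/(1−α)), we have s/(n + δ) = (y*)^((1−α)/α) = 2.93^1 = 2.9300.
Therefore n + δ = s / 2.9300 = 0.22 / 2.9300 = 0.0751, so n = 0.0751 − 0.062 = 0.0131.

n ≈ 0.013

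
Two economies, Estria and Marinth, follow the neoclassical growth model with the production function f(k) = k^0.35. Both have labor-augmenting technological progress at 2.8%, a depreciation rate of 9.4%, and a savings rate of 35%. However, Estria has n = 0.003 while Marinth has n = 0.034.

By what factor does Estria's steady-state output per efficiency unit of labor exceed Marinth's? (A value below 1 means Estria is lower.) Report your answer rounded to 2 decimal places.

ratio ≈ 1.13

Steady-state y* = [s/(n + g + δ)]^(α/(1−α)), so the ratio is [ (s_E/(n + g + δ)_E) / (s_M/(n + g + δ)_M) ]^0.5385.
s_E/(n + g + δ)_E = 0.35/0.125 = 2.8000; s_M/(n + g + δ)_M = 0.35/0.156 = 2.2436.
Ratio = (2.8000/2.2436)^0.5385 = 1.2480^0.5385 ≈ 1.1267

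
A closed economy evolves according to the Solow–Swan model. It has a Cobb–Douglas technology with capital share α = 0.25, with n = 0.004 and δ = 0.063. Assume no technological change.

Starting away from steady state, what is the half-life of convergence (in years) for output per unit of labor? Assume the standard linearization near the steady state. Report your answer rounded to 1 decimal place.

about 13.8 years

Near the steady state the convergence rate is λ = (1 − α)(n + δ).
λ = (1 − 0.25) × 0.067 = 0.75 × 0.067 = 0.05025
Half-life = ln 2 / λ = 0.6931 / 0.05025 ≈ 13.79 years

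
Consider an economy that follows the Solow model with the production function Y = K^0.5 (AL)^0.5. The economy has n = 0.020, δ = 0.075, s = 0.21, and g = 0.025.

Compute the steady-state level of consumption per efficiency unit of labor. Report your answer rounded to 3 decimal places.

c* = 1.383

In steady state, investment equals break-even investment: s·k^α = (n + g + δ)·k.
Dividing both sides by k: k^(1−α) = s / (n + g + δ).
k^0.5 = 0.21 / (0.020 + 0.025 + 0.075) = 0.21 / 0.120 = 1.7500
k* = 1.7500^(1/0.5) ≈ 3.0625
y* = (k*)^α = 3.0625^0.5 ≈ 1.7500
c* = (1 − s)·y* = (1 − 0.21) × 1.7500 ≈ 1.3825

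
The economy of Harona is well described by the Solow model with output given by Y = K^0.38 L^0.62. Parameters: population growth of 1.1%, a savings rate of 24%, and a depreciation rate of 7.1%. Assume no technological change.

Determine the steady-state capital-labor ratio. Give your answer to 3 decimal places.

k* ≈ 5.653

In steady state, investment equals break-even investment: s·k^α = (n + δ)·k.
Dividing both sides by k: k^(1−α) = s / (n + δ).
k^0.62 = 0.24 / (0.011 + 0.071) = 0.24 / 0.082 = 2.9268
k* = 2.9268^(1/0.62) ≈ 5.6526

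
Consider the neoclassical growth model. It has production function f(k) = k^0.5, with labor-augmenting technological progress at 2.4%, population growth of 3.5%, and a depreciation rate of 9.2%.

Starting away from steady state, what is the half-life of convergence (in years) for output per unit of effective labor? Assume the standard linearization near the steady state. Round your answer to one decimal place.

t_½ ≈ 9.2 years

Near the steady state the convergence rate is λ = (1 − α)(n + g + δ).
λ = (1 − 0.5) × 0.151 = 0.5 × 0.151 = 0.0755
Half-life = ln 2 / λ = 0.6931 / 0.0755 ≈ 9.18 years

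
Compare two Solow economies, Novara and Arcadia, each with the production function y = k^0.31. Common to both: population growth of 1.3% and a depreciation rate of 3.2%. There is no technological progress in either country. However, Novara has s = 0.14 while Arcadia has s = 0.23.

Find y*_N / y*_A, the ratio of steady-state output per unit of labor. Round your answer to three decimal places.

Steady-state y* = [s/(n + δ)]^(α/(1−α)), so the ratio is [ (s_N/(n + δ)_N) / (s_A/(n + δ)_A) ]^0.4493.
s_N/(n + δ)_N = 0.14/0.045 = 3.1111; s_A/(n + δ)_A = 0.23/0.045 = 5.1111.
Ratio = (3.1111/5.1111)^0.4493 = 0.6087^0.4493 ≈ 0.8001

y*_N / y*_A ≈ 0.800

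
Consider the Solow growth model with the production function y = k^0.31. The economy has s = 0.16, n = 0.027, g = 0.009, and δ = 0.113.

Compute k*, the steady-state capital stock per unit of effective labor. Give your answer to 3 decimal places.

k* ≈ 1.109

Steady state requires s·f(k) = (n + g + δ)·k, i.e. s·k^α = (n + g + δ)·k.
Dividing both sides by k: k^(1−α) = s / (n + g + δ).
k^0.69 = 0.16 / (0.027 + 0.009 + 0.113) = 0.16 / 0.149 = 1.0738
k* = 1.0738^(1/0.69) ≈ 1.1087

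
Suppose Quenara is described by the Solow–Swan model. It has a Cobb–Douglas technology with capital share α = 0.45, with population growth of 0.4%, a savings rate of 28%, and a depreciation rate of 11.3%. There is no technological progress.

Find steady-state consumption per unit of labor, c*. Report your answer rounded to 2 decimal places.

c* = 1.47

In steady state, investment equals break-even investment: s·k^α = (n + δ)·k.
Rearranging, k^(1−α) = s / (n + δ).
k^0.55 = 0.28 / (0.004 + 0.113) = 0.28 / 0.117 = 2.3932
k* = 2.3932^(1/0.55) ≈ 4.8871
y* = (k*)^α = 4.8871^0.45 ≈ 2.0421
c* = (1 − s)·y* = (1 − 0.28) × 2.0421 ≈ 1.4703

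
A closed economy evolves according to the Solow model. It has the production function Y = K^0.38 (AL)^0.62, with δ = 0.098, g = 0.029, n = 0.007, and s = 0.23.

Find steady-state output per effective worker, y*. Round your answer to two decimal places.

y* ≈ 1.39

At the steady state, Δk = 0, so s·k^α = (n + g + δ)·k.
Rearranging, k^(1−α) = s / (n + g + δ).
k^0.62 = 0.23 / (0.007 + 0.029 + 0.098) = 0.23 / 0.134 = 1.7164
k* = 1.7164^(1/0.62) ≈ 2.3901
y* = (k*)^α = 2.3901^0.38 ≈ 1.3925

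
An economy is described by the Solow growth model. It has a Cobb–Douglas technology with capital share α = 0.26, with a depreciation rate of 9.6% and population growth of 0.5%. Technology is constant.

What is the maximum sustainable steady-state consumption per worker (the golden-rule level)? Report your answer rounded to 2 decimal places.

c_gold ≈ 1.03

At the golden rule, f'(k) = n + δ, so α·k^(α−1) = n + δ and k_gold = (α/(n + δ))^(1/(1−α)).
k_gold = (0.26/0.101)^(1/0.74) = 2.5743^1.3514 ≈ 3.5889
c_gold = f(k_gold) − (n + δ)·k_gold = 1.3941 − 0.101×3.5889 ≈ 1.0316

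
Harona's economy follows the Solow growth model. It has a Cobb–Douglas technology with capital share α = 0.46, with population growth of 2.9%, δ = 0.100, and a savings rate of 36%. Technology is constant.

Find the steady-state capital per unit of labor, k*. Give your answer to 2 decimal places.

k* = 6.69

In steady state, investment equals break-even investment: s·k^α = (n + δ)·k.
Rearranging, k^(1−α) = s / (n + δ).
k^0.54 = 0.36 / (0.029 + 0.100) = 0.36 / 0.129 = 2.7907
k* = 2.7907^(1/0.54) ≈ 6.6895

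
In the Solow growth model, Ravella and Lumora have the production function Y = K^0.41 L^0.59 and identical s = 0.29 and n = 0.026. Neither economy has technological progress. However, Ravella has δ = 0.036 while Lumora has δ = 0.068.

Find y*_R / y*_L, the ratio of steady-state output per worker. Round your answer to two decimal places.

y*_R / y*_L ≈ 1.34

Steady-state y* = [s/(n + δ)]^(α/(1−α)), so the ratio is [ (s_R/(n + δ)_R) / (s_L/(n + δ)_L) ]^0.6949.
s_R/(n + δ)_R = 0.29/0.062 = 4.6774; s_L/(n + δ)_L = 0.29/0.094 = 3.0851.
Ratio = (4.6774/3.0851)^0.6949 = 1.5161^0.6949 ≈ 1.3353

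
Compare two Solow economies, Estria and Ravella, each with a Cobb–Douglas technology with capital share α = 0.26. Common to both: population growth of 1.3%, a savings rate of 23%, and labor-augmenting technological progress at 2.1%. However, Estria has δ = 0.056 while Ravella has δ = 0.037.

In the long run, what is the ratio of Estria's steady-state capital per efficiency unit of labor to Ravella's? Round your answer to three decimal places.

Steady-state k* = [s/(n + g + δ)]^(1/(1−α)), so the ratio is [ (s_E/(n + g + δ)_E) / (s_R/(n + g + δ)_R) ]^1.3514.
s_E/(n + g + δ)_E = 0.23/0.090 = 2.5556; s_R/(n + g + δ)_R = 0.23/0.071 = 3.2394.
Ratio = (2.5556/3.2394)^1.3514 = 0.7889^1.3514 ≈ 0.7258

k*_E / k*_R ≈ 0.726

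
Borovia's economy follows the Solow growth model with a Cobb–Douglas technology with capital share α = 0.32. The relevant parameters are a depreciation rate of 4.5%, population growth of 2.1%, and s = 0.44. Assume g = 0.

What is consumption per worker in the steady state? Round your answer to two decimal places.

c* ≈ 1.37

In steady state, investment equals break-even investment: s·k^α = (n + δ)·k.
Dividing both sides by k: k^(1−α) = s / (n + δ).
k^0.68 = 0.44 / (0.021 + 0.045) = 0.44 / 0.066 = 6.6667
k* = 6.6667^(1/0.68) ≈ 16.2792
y* = (k*)^α = 16.2792^0.32 ≈ 2.4419
c* = (1 − s)·y* = (1 − 0.44) × 2.4419 ≈ 1.3675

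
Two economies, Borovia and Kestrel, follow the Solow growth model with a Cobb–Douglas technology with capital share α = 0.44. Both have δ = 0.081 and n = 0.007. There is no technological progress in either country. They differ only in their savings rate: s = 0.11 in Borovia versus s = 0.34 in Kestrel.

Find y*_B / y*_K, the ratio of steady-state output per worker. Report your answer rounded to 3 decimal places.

y*_B / y*_K ≈ 0.412

Steady-state y* = [s/(n + δ)]^(α/(1−α)), so the ratio is [ (s_B/(n + δ)_B) / (s_K/(n + δ)_K) ]^0.7857.
s_B/(n + δ)_B = 0.11/0.088 = 1.2500; s_K/(n + δ)_K = 0.34/0.088 = 3.8636.
Ratio = (1.2500/3.8636)^0.7857 = 0.3235^0.7857 ≈ 0.4120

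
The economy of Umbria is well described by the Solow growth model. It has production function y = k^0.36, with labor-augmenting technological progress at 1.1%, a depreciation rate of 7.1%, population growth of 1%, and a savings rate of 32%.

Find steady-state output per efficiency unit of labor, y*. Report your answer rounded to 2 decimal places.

y* ≈ 2.02

Steady state requires s·f(k) = (n + g + δ)·k, i.e. s·k^α = (n + g + δ)·k.
Dividing both sides by k: k^(1−α) = s / (n + g + δ).
k^0.64 = 0.32 / (0.010 + 0.011 + 0.071) = 0.32 / 0.092 = 3.4783
k* = 3.4783^(1/0.64) ≈ 7.0127
y* = (k*)^α = 7.0127^0.36 ≈ 2.0161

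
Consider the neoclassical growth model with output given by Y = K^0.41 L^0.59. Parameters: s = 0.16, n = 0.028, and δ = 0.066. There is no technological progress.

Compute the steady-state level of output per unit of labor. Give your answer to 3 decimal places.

Steady state requires s·f(k) = (n + δ)·k, i.e. s·k^α = (n + δ)·k.
Rearranging, k^(1−α) = s / (n + δ).
k^0.59 = 0.16 / (0.028 + 0.066) = 0.16 / 0.094 = 1.7021
k* = 1.7021^(1/0.59) ≈ 2.4632
y* = (k*)^α = 2.4632^0.41 ≈ 1.4472

y* ≈ 1.447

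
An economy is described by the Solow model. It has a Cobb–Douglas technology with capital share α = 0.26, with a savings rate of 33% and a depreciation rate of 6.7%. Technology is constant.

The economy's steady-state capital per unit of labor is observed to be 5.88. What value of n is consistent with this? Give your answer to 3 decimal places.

At the steady state, Δk = 0, so s·k^α = (n + δ)·k.
So s / (n + δ) = (k*)^(1−α) = 5.88^0.74 = 3.7097.
Therefore n + δ = s / 3.7097 = 0.33 / 3.7097 = 0.0890, so n = 0.0890 − 0.067 = 0.0220.

n ≈ 0.022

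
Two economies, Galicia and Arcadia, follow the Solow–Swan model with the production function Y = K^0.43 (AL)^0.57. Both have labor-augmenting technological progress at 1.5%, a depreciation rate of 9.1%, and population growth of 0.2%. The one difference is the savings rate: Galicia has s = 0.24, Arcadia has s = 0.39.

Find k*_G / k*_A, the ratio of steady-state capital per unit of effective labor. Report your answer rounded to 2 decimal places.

Steady-state k* = [s/(n + g + δ)]^(1/(1−α)), so the ratio is [ (s_G/(n + g + δ)_G) / (s_A/(n + g + δ)_A) ]^1.7544.
s_G/(n + g + δ)_G = 0.24/0.108 = 2.2222; s_A/(n + g + δ)_A = 0.39/0.108 = 3.6111.
Ratio = (2.2222/3.6111)^1.7544 = 0.6154^1.7544 ≈ 0.4267

k*_G / k*_A ≈ 0.43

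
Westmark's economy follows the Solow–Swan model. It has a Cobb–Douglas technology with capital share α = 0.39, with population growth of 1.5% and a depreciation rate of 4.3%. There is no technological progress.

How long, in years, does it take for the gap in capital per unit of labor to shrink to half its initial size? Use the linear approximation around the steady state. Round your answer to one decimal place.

Near the steady state the convergence rate is λ = (1 − α)(n + δ).
λ = (1 − 0.39) × 0.058 = 0.61 × 0.058 = 0.03538
Half-life = ln 2 / λ = 0.6931 / 0.03538 ≈ 19.59 years

about 19.6 years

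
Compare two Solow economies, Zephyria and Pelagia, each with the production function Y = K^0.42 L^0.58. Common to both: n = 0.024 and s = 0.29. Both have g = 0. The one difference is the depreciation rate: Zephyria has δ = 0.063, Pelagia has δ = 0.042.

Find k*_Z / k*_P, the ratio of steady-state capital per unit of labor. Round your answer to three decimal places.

Steady-state k* = [s/(n + δ)]^(1/(1−α)), so the ratio is [ (s_Z/(n + δ)_Z) / (s_P/(n + δ)_P) ]^1.7241.
s_Z/(n + δ)_Z = 0.29/0.087 = 3.3333; s_P/(n + δ)_P = 0.29/0.066 = 4.3939.
Ratio = (3.3333/4.3939)^1.7241 = 0.7586^1.7241 ≈ 0.6211

ratio ≈ 0.621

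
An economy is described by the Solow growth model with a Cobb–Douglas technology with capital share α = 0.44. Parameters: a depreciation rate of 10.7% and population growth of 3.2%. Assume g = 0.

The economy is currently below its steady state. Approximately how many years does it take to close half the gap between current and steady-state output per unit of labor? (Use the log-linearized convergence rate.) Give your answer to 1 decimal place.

Near the steady state the convergence rate is λ = (1 − α)(n + δ).
λ = (1 − 0.44) × 0.139 = 0.56 × 0.139 = 0.07784
Half-life = ln 2 / λ = 0.6931 / 0.07784 ≈ 8.90 years

t_½ ≈ 8.9 years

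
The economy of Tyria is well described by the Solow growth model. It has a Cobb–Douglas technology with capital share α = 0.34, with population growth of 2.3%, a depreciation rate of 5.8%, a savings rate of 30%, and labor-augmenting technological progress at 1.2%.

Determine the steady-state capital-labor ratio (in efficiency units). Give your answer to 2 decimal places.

Steady state requires s·f(k) = (n + g + δ)·k, i.e. s·k^α = (n + g + δ)·k.
Dividing both sides by k: k^(1−α) = s / (n + g + δ).
k^0.66 = 0.30 / (0.023 + 0.012 + 0.058) = 0.30 / 0.093 = 3.2258
k* = 3.2258^(1/0.66) ≈ 5.8974

k* = 5.90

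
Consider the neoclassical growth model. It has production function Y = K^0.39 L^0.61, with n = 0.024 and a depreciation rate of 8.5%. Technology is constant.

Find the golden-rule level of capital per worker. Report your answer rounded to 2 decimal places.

k_gold ≈ 8.08

The golden rule sets f'(k) = n + δ, i.e. α·k^(α−1) = n + δ.
So k^(1−α) = α / (n + δ) = 0.39 / 0.109 = 3.5780.
k_gold = 3.5780^(1/0.61) ≈ 8.0836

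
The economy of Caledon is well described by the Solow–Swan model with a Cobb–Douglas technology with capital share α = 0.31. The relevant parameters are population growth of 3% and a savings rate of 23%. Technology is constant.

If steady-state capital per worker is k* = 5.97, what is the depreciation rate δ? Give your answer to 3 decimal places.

δ ≈ 0.037

Steady state requires s·f(k) = (n + δ)·k, i.e. s·k^α = (n + δ)·k.
So s / (n + δ) = (k*)^(1−α) = 5.97^0.69 = 3.4310.
Therefore n + δ = s / 3.4310 = 0.23 / 3.4310 = 0.0670, so δ = 0.0670 − 0.030 = 0.0370.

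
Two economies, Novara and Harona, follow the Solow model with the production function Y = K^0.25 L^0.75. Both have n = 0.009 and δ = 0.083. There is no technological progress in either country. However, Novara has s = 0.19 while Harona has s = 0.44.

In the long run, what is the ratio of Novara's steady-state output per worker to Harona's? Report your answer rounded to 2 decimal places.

Steady-state y* = [s/(n + δ)]^(α/(1−α)), so the ratio is [ (s_N/(n + δ)_N) / (s_H/(n + δ)_H) ]^0.3333.
s_N/(n + δ)_N = 0.19/0.092 = 2.0652; s_H/(n + δ)_H = 0.44/0.092 = 4.7826.
Ratio = (2.0652/4.7826)^0.3333 = 0.4318^0.3333 ≈ 0.7559

ratio ≈ 0.76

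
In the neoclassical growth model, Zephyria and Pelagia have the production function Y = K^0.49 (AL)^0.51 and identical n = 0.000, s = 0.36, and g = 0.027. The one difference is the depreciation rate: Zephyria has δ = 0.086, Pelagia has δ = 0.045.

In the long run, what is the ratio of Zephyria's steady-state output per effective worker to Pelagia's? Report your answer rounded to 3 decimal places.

Steady-state y* = [s/(n + g + δ)]^(α/(1−α)), so the ratio is [ (s_Z/(n + g + δ)_Z) / (s_P/(n + g + δ)_P) ]^0.9608.
s_Z/(n + g + δ)_Z = 0.36/0.113 = 3.1858; s_P/(n + g + δ)_P = 0.36/0.072 = 5.0000.
Ratio = (3.1858/5.0000)^0.9608 = 0.6372^0.9608 ≈ 0.6486

ratio ≈ 0.649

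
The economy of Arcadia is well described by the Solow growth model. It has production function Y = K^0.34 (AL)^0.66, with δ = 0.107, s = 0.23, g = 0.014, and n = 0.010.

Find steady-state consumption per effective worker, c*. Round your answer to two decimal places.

c* ≈ 1.03

At the steady state, Δk = 0, so s·k^α = (n + g + δ)·k.
Dividing both sides by k: k^(1−α) = s / (n + g + δ).
k^0.66 = 0.23 / (0.010 + 0.014 + 0.107) = 0.23 / 0.131 = 1.7557
k* = 1.7557^(1/0.66) ≈ 2.3463
y* = (k*)^α = 2.3463^0.34 ≈ 1.3364
c* = (1 − s)·y* = (1 − 0.23) × 1.3364 ≈ 1.0290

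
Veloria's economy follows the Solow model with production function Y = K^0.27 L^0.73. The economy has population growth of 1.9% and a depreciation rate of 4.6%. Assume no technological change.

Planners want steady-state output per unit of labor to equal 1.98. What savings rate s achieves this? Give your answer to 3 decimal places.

Steady state requires s·f(k) = (n + δ)·k, i.e. s·k^α = (n + δ)·k.
Since y* = [s/(n + δ)]^(α/(1−α)), we have s/(n + δ) = (y*)^((1−α)/α) = 1.98^2.7037 = 6.3401.
Therefore s = 6.3401 × (n + δ) = 6.3401 × 0.065 = 0.4121.

s ≈ 0.412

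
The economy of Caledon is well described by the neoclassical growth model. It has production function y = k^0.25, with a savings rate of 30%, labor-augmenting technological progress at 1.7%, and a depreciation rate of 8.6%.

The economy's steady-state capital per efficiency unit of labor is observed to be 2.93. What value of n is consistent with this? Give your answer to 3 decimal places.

n ≈ 0.031

Steady state requires s·f(k) = (n + g + δ)·k, i.e. s·k^α = (n + g + δ)·k.
So s / (n + g + δ) = (k*)^(1−α) = 2.93^0.75 = 2.2395.
Therefore n + g + δ = s / 2.2395 = 0.30 / 2.2395 = 0.1340, so n = 0.1340 − 0.103 = 0.0310.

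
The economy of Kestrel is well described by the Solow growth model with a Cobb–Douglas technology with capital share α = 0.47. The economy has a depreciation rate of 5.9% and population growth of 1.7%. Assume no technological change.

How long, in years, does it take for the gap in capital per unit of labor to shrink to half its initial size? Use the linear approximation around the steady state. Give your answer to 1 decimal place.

half-life ≈ 17.2 years

Near the steady state the convergence rate is λ = (1 − α)(n + δ).
λ = (1 − 0.47) × 0.076 = 0.53 × 0.076 = 0.04028
Half-life = ln 2 / λ = 0.6931 / 0.04028 ≈ 17.21 years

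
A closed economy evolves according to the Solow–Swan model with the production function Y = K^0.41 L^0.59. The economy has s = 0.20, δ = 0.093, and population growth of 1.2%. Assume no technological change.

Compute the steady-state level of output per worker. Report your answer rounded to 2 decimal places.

y* = 1.56

In steady state, investment equals break-even investment: s·k^α = (n + δ)·k.
Rearranging, k^(1−α) = s / (n + δ).
k^0.59 = 0.20 / (0.012 + 0.093) = 0.20 / 0.105 = 1.9048
k* = 1.9048^(1/0.59) ≈ 2.9807
y* = (k*)^α = 2.9807^0.41 ≈ 1.5648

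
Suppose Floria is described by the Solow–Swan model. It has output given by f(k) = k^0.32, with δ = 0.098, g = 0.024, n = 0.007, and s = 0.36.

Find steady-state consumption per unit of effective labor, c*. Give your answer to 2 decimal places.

Steady state requires s·f(k) = (n + g + δ)·k, i.e. s·k^α = (n + g + δ)·k.
Dividing both sides by k: k^(1−α) = s / (n + g + δ).
k^0.68 = 0.36 / (0.007 + 0.024 + 0.098) = 0.36 / 0.129 = 2.7907
k* = 2.7907^(1/0.68) ≈ 4.5234
y* = (k*)^α = 4.5234^0.32 ≈ 1.6209
c* = (1 − s)·y* = (1 − 0.36) × 1.6209 ≈ 1.0374

c* = 1.04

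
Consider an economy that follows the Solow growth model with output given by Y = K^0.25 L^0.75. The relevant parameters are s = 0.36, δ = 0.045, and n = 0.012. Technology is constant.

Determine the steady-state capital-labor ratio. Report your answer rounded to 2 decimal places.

At the steady state, Δk = 0, so s·k^α = (n + δ)·k.
Rearranging, k^(1−α) = s / (n + δ).
k^0.75 = 0.36 / (0.012 + 0.045) = 0.36 / 0.057 = 6.3158
k* = 6.3158^(1/0.75) ≈ 11.6745

k* = 11.67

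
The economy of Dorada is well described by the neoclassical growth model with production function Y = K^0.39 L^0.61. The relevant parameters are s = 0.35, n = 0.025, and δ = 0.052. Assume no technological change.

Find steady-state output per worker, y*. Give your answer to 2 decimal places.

In steady state, investment equals break-even investment: s·k^α = (n + δ)·k.
Rearranging, k^(1−α) = s / (n + δ).
k^0.61 = 0.35 / (0.025 + 0.052) = 0.35 / 0.077 = 4.5455
k* = 4.5455^(1/0.61) ≈ 11.9675
y* = (k*)^α = 11.9675^0.39 ≈ 2.6328

y* ≈ 2.63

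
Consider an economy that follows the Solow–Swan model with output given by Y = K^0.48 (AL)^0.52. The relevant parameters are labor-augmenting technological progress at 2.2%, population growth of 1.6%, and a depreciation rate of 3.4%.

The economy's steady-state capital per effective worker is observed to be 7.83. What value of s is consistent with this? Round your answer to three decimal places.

In steady state, investment equals break-even investment: s·k^α = (n + g + δ)·k.
So s / (n + g + δ) = (k*)^(1−α) = 7.83^0.52 = 2.9158.
Therefore s = 2.9158 × (n + g + δ) = 2.9158 × 0.072 = 0.2099.

s ≈ 0.210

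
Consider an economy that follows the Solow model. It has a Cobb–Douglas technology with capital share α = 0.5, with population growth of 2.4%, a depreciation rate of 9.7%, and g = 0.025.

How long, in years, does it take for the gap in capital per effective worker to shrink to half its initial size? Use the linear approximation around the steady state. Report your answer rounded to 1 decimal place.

Near the steady state the convergence rate is λ = (1 − α)(n + g + δ).
λ = (1 − 0.5) × 0.146 = 0.5 × 0.146 = 0.0730
Half-life = ln 2 / λ = 0.6931 / 0.0730 ≈ 9.49 years

half-life ≈ 9.5 years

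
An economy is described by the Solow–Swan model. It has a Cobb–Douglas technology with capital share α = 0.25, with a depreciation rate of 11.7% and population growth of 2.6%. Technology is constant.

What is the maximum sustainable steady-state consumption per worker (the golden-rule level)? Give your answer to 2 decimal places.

At the golden rule, f'(k) = n + δ, so α·k^(α−1) = n + δ and k_gold = (α/(n + δ))^(1/(1−α)).
k_gold = (0.25/0.143)^(1/0.75) = 1.7483^1.3333 ≈ 2.1061
c_gold = f(k_gold) − (n + δ)·k_gold = 1.2047 − 0.143×2.1061 ≈ 0.9035

c_gold ≈ 0.90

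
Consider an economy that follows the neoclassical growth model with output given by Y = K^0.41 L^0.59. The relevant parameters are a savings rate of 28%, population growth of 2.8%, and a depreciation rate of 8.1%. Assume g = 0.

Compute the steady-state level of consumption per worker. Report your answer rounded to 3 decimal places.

At the steady state, Δk = 0, so s·k^α = (n + δ)·k.
Rearranging, k^(1−α) = s / (n + δ).
k^0.59 = 0.28 / (0.028 + 0.081) = 0.28 / 0.109 = 2.5688
k* = 2.5688^(1/0.59) ≈ 4.9483
y* = (k*)^α = 4.9483^0.41 ≈ 1.9263
c* = (1 − s)·y* = (1 − 0.28) × 1.9263 ≈ 1.3869

c* = 1.387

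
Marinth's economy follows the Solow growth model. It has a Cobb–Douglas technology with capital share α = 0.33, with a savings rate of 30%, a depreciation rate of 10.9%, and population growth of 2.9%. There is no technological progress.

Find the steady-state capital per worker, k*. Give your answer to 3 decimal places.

k* ≈ 3.187

In steady state, investment equals break-even investment: s·k^α = (n + δ)·k.
Dividing both sides by k: k^(1−α) = s / (n + δ).
k^0.67 = 0.30 / (0.029 + 0.109) = 0.30 / 0.138 = 2.1739
k* = 2.1739^(1/0.67) ≈ 3.1867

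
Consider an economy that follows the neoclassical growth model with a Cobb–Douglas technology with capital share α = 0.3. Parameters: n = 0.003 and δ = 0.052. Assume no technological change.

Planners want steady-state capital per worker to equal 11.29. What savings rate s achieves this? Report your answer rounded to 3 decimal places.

s ≈ 0.300

In steady state, investment equals break-even investment: s·k^α = (n + δ)·k.
So s / (n + δ) = (k*)^(1−α) = 11.29^0.7 = 5.4561.
Therefore s = 5.4561 × (n + δ) = 5.4561 × 0.055 = 0.3001.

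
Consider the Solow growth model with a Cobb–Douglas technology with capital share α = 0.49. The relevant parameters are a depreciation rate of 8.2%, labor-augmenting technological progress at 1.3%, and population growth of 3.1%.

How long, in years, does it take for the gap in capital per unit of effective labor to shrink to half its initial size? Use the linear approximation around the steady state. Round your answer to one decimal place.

about 10.8 years

Near the steady state the convergence rate is λ = (1 − α)(n + g + δ).
λ = (1 − 0.49) × 0.126 = 0.51 × 0.126 = 0.06426
Half-life = ln 2 / λ = 0.6931 / 0.06426 ≈ 10.79 years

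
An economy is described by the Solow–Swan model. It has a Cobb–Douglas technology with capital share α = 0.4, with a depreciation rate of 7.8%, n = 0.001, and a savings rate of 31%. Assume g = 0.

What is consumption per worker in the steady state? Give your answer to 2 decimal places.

In steady state, investment equals break-even investment: s·k^α = (n + δ)·k.
Rearranging, k^(1−α) = s / (n + δ).
k^0.6 = 0.31 / (0.001 + 0.078) = 0.31 / 0.079 = 3.9241
k* = 3.9241^(1/0.6) ≈ 9.7626
y* = (k*)^α = 9.7626^0.4 ≈ 2.4879
c* = (1 − s)·y* = (1 − 0.31) × 2.4879 ≈ 1.7167

c* ≈ 1.72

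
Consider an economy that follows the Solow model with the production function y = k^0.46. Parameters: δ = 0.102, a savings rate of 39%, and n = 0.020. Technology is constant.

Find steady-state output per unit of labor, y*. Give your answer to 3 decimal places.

y* ≈ 2.691

In steady state, investment equals break-even investment: s·k^α = (n + δ)·k.
Rearranging, k^(1−α) = s / (n + δ).
k^0.54 = 0.39 / (0.020 + 0.102) = 0.39 / 0.122 = 3.1967
k* = 3.1967^(1/0.54) ≈ 8.6027
y* = (k*)^α = 8.6027^0.46 ≈ 2.6911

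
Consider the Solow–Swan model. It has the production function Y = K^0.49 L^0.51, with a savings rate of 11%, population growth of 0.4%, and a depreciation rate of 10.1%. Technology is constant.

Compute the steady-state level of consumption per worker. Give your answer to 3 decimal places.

Steady state requires s·f(k) = (n + δ)·k, i.e. s·k^α = (n + δ)·k.
Rearranging, k^(1−α) = s / (n + δ).
k^0.51 = 0.11 / (0.004 + 0.101) = 0.11 / 0.105 = 1.0476
k* = 1.0476^(1/0.51) ≈ 1.0955
y* = (k*)^α = 1.0955^0.49 ≈ 1.0457
c* = (1 − s)·y* = (1 − 0.11) × 1.0457 ≈ 0.9307

c* ≈ 0.931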